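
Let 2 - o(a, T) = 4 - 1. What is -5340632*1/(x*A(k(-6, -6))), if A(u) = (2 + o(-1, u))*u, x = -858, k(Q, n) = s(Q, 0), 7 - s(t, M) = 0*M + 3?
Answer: 60689/39 ≈ 1556.1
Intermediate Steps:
s(t, M) = 4 (s(t, M) = 7 - (0*M + 3) = 7 - (0 + 3) = 7 - 1*3 = 7 - 3 = 4)
o(a, T) = -1 (o(a, T) = 2 - (4 - 1) = 2 - 1*3 = 2 - 3 = -1)
k(Q, n) = 4
A(u) = u (A(u) = (2 - 1)*u = 1*u = u)
-5340632*1/(x*A(k(-6, -6))) = -5340632/(4*(-858)) = -5340632/(-3432) = -5340632*(-1/3432) = 60689/39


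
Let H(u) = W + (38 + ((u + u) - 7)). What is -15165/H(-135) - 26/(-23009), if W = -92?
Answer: 348940091/7615979 ≈ 45.817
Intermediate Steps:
H(u) = -61 + 2*u (H(u) = -92 + (38 + ((u + u) - 7)) = -92 + (38 + (2*u - 7)) = -92 + (38 + (-7 + 2*u)) = -92 + (31 + 2*u) = -61 + 2*u)
-15165/H(-135) - 26/(-23009) = -15165/(-61 + 2*(-135)) - 26/(-23009) = -15165/(-61 - 270) - 26*(-1/23009) = -15165/(-331) + 26/23009 = -15165*(-1/331) + 26/23009 = 15165/331 + 26/23009 = 348940091/7615979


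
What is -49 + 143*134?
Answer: 19113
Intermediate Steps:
-49 + 143*134 = -49 + 19162 = 19113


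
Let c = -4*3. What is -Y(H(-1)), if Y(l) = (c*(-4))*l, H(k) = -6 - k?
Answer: 240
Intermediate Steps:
c = -12
Y(l) = 48*l (Y(l) = (-12*(-4))*l = 48*l)
-Y(H(-1)) = -48*(-6 - 1*(-1)) = -48*(-6 + 1) = -48*(-5) = -1*(-240) = 240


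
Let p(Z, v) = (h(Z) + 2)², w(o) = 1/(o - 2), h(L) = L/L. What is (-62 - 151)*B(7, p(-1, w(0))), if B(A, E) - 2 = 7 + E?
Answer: -3834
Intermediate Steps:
h(L) = 1
w(o) = 1/(-2 + o)
p(Z, v) = 9 (p(Z, v) = (1 + 2)² = 3² = 9)
B(A, E) = 9 + E (B(A, E) = 2 + (7 + E) = 9 + E)
(-62 - 151)*B(7, p(-1, w(0))) = (-62 - 151)*(9 + 9) = -213*18 = -3834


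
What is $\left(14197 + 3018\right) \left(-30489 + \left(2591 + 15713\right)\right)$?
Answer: $-209764775$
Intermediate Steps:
$\left(14197 + 3018\right) \left(-30489 + \left(2591 + 15713\right)\right) = 17215 \left(-30489 + 18304\right) = 17215 \left(-12185\right) = -209764775$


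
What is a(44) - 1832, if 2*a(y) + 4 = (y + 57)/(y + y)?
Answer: -322683/176 ≈ -1833.4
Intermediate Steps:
a(y) = -2 + (57 + y)/(4*y) (a(y) = -2 + ((y + 57)/(y + y))/2 = -2 + ((57 + y)/((2*y)))/2 = -2 + ((57 + y)*(1/(2*y)))/2 = -2 + ((57 + y)/(2*y))/2 = -2 + (57 + y)/(4*y))
a(44) - 1832 = (1/4)*(57 - 7*44)/44 - 1832 = (1/4)*(1/44)*(57 - 308) - 1832 = (1/4)*(1/44)*(-251) - 1832 = -251/176 - 1832 = -322683/176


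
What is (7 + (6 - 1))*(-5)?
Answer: -60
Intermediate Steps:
(7 + (6 - 1))*(-5) = (7 + 5)*(-5) = 12*(-5) = -60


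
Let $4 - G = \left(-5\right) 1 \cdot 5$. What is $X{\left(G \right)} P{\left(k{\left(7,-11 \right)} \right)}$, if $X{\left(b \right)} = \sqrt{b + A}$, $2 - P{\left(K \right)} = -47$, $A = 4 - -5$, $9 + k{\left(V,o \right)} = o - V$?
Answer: $49 \sqrt{38} \approx 302.06$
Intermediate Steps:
$k{\left(V,o \right)} = -9 + o - V$ ($k{\left(V,o \right)} = -9 - \left(V - o\right) = -9 + o - V$)
$A = 9$ ($A = 4 + 5 = 9$)
$P{\left(K \right)} = 49$ ($P{\left(K \right)} = 2 - -47 = 2 + 47 = 49$)
$G = 29$ ($G = 4 - \left(-5\right) 1 \cdot 5 = 4 - \left(-5\right) 5 = 4 - -25 = 4 + 25 = 29$)
$X{\left(b \right)} = \sqrt{9 + b}$ ($X{\left(b \right)} = \sqrt{b + 9} = \sqrt{9 + b}$)
$X{\left(G \right)} P{\left(k{\left(7,-11 \right)} \right)} = \sqrt{9 + 29} \cdot 49 = \sqrt{38} \cdot 49 = 49 \sqrt{38}$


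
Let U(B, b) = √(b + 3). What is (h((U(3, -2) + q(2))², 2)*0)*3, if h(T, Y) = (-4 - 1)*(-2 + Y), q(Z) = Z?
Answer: 0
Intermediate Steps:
U(B, b) = √(3 + b)
h(T, Y) = 10 - 5*Y (h(T, Y) = -5*(-2 + Y) = 10 - 5*Y)
(h((U(3, -2) + q(2))², 2)*0)*3 = ((10 - 5*2)*0)*3 = ((10 - 10)*0)*3 = (0*0)*3 = 0*3 = 0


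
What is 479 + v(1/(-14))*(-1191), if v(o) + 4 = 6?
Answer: -1903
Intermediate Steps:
v(o) = 2 (v(o) = -4 + 6 = 2)
479 + v(1/(-14))*(-1191) = 479 + 2*(-1191) = 479 - 2382 = -1903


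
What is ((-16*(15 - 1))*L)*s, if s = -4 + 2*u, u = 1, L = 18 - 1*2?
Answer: 7168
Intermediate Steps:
L = 16 (L = 18 - 2 = 16)
s = -2 (s = -4 + 2*1 = -4 + 2 = -2)
((-16*(15 - 1))*L)*s = (-16*(15 - 1)*16)*(-2) = (-16*14*16)*(-2) = -224*16*(-2) = -3584*(-2) = 7168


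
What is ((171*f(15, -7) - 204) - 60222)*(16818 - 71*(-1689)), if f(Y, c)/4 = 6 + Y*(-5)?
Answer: -14715909414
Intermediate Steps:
f(Y, c) = 24 - 20*Y (f(Y, c) = 4*(6 + Y*(-5)) = 4*(6 - 5*Y) = 24 - 20*Y)
((171*f(15, -7) - 204) - 60222)*(16818 - 71*(-1689)) = ((171*(24 - 20*15) - 204) - 60222)*(16818 - 71*(-1689)) = ((171*(24 - 300) - 204) - 60222)*(16818 + 119919) = ((171*(-276) - 204) - 60222)*136737 = ((-47196 - 204) - 60222)*136737 = (-47400 - 60222)*136737 = -107622*136737 = -14715909414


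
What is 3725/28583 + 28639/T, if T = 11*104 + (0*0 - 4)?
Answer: 822835037/32584620 ≈ 25.252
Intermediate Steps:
T = 1140 (T = 1144 + (0 - 4) = 1144 - 4 = 1140)
3725/28583 + 28639/T = 3725/28583 + 28639/1140 = 822835037/32584620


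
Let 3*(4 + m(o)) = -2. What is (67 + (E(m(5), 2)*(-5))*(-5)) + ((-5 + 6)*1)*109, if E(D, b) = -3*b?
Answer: 26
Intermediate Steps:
m(o) = -14/3 (m(o) = -4 + (1/3)*(-2) = -4 - 2/3 = -14/3)
(67 + (E(m(5), 2)*(-5))*(-5)) + ((-5 + 6)*1)*109 = (67 + (-3*2*(-5))*(-5)) + ((-5 + 6)*1)*109 = (67 - 6*(-5)*(-5)) + (1*1)*109 = (67 + 30*(-5)) + 1*109 = (67 - 150) + 109 = -83 + 109 = 26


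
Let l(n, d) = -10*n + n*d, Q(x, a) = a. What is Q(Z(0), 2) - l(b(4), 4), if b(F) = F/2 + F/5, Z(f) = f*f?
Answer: 94/5 ≈ 18.800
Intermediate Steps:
Z(f) = f²
b(F) = 7*F/10 (b(F) = F*(½) + F*(⅕) = F/2 + F/5 = 7*F/10)
l(n, d) = -10*n + d*n
Q(Z(0), 2) - l(b(4), 4) = 2 - (7/10)*4*(-10 + 4) = 2 - 14*(-6)/5 = 2 - 1*(-84/5) = 2 + 84/5 = 94/5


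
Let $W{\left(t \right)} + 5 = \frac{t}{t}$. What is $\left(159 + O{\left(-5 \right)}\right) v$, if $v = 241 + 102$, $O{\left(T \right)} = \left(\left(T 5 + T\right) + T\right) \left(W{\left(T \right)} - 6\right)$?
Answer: $174587$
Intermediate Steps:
$W{\left(t \right)} = -4$ ($W{\left(t \right)} = -5 + \frac{t}{t} = -5 + 1 = -4$)
$O{\left(T \right)} = - 70 T$ ($O{\left(T \right)} = \left(\left(T 5 + T\right) + T\right) \left(-4 - 6\right) = \left(\left(5 T + T\right) + T\right) \left(-10\right) = \left(6 T + T\right) \left(-10\right) = 7 T \left(-10\right) = - 70 T$)
$v = 343$
$\left(159 + O{\left(-5 \right)}\right) v = \left(159 - -350\right) 343 = \left(159 + 350\right) 343 = 509 \cdot 343 = 174587$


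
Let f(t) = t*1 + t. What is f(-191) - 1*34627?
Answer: -35009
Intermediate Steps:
f(t) = 2*t (f(t) = t + t = 2*t)
f(-191) - 1*34627 = 2*(-191) - 1*34627 = -382 - 34627 = -35009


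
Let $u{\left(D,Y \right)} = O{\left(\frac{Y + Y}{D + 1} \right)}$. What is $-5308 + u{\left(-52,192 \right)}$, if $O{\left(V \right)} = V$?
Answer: $- \frac{90364}{17} \approx -5315.5$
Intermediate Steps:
$u{\left(D,Y \right)} = \frac{2 Y}{1 + D}$ ($u{\left(D,Y \right)} = \frac{Y + Y}{D + 1} = \frac{2 Y}{1 + D}$)
$-5308 + u{\left(-52,192 \right)} = -5308 + 2 \cdot 192 \frac{1}{1 - 52} = -5308 + 2 \cdot 192 \frac{1}{-51} = -5308 + 2 \cdot 192 \left(- \frac{1}{51}\right) = -5308 - \frac{128}{17} = - \frac{90364}{17}$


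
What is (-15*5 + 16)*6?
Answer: -354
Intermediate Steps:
(-15*5 + 16)*6 = (-3*25 + 16)*6 = (-75 + 16)*6 = -59*6 = -354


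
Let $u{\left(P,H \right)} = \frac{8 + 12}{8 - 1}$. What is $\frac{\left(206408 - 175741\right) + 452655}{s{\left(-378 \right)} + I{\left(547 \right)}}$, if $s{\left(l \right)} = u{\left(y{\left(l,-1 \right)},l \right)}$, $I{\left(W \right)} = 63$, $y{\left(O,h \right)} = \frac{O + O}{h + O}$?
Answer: $\frac{3383254}{461} \approx 7338.9$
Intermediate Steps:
$y{\left(O,h \right)} = \frac{2 O}{O + h}$
$u{\left(P,H \right)} = \frac{20}{7}$
$s{\left(l \right)} = \frac{20}{7}$
$\frac{\left(206408 - 175741\right) + 452655}{s{\left(-378 \right)} + I{\left(547 \right)}} = \frac{\left(206408 - 175741\right) + 452655}{\frac{20}{7} + 63} = \frac{30667 + 452655}{\frac{461}{7}} = 483322 \cdot \frac{7}{461} = \frac{3383254}{461}$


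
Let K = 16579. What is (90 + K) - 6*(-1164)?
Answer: 23653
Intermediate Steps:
(90 + K) - 6*(-1164) = (90 + 16579) - 6*(-1164) = 16669 + 6984 = 23653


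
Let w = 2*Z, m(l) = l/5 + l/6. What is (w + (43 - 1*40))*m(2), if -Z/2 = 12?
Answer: -33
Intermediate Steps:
Z = -24 (Z = -2*12 = -24)
m(l) = 11*l/30 (m(l) = l*(⅕) + l*(⅙) = l/5 + l/6 = 11*l/30)
w = -48 (w = 2*(-24) = -48)
(w + (43 - 1*40))*m(2) = (-48 + (43 - 1*40))*((11/30)*2) = (-48 + (43 - 40))*(11/15) = (-48 + 3)*(11/15) = -45*11/15 = -33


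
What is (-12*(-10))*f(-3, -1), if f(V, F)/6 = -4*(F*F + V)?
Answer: 5760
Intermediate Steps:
f(V, F) = -24*V - 24*F² (f(V, F) = 6*(-4*(F*F + V)) = 6*(-4*(F² + V)) = 6*(-4*(V + F²)) = 6*(-4*V - 4*F²) = -24*V - 24*F²)
(-12*(-10))*f(-3, -1) = (-12*(-10))*(-24*(-3) - 24*(-1)²) = 120*(72 - 24*1) = 120*(72 - 24) = 120*48 = 5760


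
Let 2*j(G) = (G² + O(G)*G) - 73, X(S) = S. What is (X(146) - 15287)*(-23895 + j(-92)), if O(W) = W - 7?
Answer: 458636031/2 ≈ 2.2932e+8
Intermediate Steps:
O(W) = -7 + W
j(G) = -73/2 + G²/2 + G*(-7 + G)/2 (j(G) = ((G² + (-7 + G)*G) - 73)/2 = ((G² + G*(-7 + G)) - 73)/2 = (-73 + G² + G*(-7 + G))/2 = -73/2 + G²/2 + G*(-7 + G)/2)
(X(146) - 15287)*(-23895 + j(-92)) = (146 - 15287)*(-23895 + (-73/2 + (½)*(-92)² + (½)*(-92)*(-7 - 92))) = -15141*(-23895 + (-73/2 + (½)*8464 + (½)*(-92)*(-99))) = -15141*(-23895 + (-73/2 + 4232 + 4554)) = -15141*(-23895 + 17499/2) = -15141*(-30291/2) = 458636031/2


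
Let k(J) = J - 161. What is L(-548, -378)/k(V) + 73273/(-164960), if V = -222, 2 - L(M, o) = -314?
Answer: -80190919/63179680 ≈ -1.2693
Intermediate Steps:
L(M, o) = 316 (L(M, o) = 2 - 1*(-314) = 2 + 314 = 316)
k(J) = -161 + J
L(-548, -378)/k(V) + 73273/(-164960) = 316/(-161 - 222) + 73273/(-164960) = 316/(-383) + 73273*(-1/164960) = 316*(-1/383) - 73273/164960 = -316/383 - 73273/164960 = -80190919/63179680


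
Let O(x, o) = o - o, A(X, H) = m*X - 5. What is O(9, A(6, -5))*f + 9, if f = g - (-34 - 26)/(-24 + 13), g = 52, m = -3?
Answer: 9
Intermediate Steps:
A(X, H) = -5 - 3*X (A(X, H) = -3*X - 5 = -5 - 3*X)
O(x, o) = 0
f = 512/11 (f = 52 - (-34 - 26)/(-24 + 13) = 52 - (-60)/(-11) = 52 - (-60)*(-1)/11 = 52 - 1*60/11 = 52 - 60/11 = 512/11 ≈ 46.545)
O(9, A(6, -5))*f + 9 = 0*(512/11) + 9 = 0 + 9 = 9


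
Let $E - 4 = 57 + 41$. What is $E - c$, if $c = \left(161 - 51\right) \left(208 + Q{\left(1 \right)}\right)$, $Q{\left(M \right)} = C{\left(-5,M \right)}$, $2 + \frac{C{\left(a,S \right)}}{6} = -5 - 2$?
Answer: $-16838$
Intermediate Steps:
$C{\left(a,S \right)} = -54$ ($C{\left(a,S \right)} = -12 + 6 \left(-5 - 2\right) = -12 + 6 \left(-7\right) = -12 - 42 = -54$)
$E = 102$ ($E = 4 + \left(57 + 41\right) = 4 + 98 = 102$)
$Q{\left(M \right)} = -54$
$c = 16940$ ($c = \left(161 - 51\right) \left(208 - 54\right) = 110 \cdot 154 = 16940$)
$E - c = 102 - 16940 = -16838$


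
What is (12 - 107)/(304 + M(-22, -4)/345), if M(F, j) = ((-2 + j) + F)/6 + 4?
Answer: -98325/314638 ≈ -0.31250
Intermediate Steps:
M(F, j) = 11/3 + F/6 + j/6 (M(F, j) = (-2 + F + j)*(1/6) + 4 = (-1/3 + F/6 + j/6) + 4 = 11/3 + F/6 + j/6)
(12 - 107)/(304 + M(-22, -4)/345) = (12 - 107)/(304 + (11/3 + (1/6)*(-22) + (1/6)*(-4))/345) = -95/(304 + (11/3 - 11/3 - 2/3)*(1/345)) = -95/(304 - 2/3*1/345) = -95/(304 - 2/1035) = -95/314638/1035 = -95*1035/314638 = -98325/314638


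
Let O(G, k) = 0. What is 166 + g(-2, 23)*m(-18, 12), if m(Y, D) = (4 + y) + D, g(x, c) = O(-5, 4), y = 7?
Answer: 166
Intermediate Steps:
g(x, c) = 0
m(Y, D) = 11 + D (m(Y, D) = (4 + 7) + D = 11 + D)
166 + g(-2, 23)*m(-18, 12) = 166 + 0*(11 + 12) = 166 + 0*23 = 166 + 0 = 166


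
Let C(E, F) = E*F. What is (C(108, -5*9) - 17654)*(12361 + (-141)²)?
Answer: -725896388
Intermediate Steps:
(C(108, -5*9) - 17654)*(12361 + (-141)²) = (108*(-5*9) - 17654)*(12361 + (-141)²) = (108*(-45) - 17654)*(12361 + 19881) = (-4860 - 17654)*32242 = -22514*32242 = -725896388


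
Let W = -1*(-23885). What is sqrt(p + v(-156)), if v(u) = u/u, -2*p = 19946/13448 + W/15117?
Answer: I*sqrt(3267423602610)/2479188 ≈ 0.72911*I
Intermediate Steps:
W = 23885
p = -311364581/203293416 (p = -(19946/13448 + 23885/15117)/2 = -(19946*(1/13448) + 23885*(1/15117))/2 = -(9973/6724 + 23885/15117)/2 = -1/2*311364581/101646708 = -311364581/203293416 ≈ -1.5316)
v(u) = 1
sqrt(p + v(-156)) = sqrt(-311364581/203293416 + 1) = sqrt(-108071165/203293416) = I*sqrt(3267423602610)/2479188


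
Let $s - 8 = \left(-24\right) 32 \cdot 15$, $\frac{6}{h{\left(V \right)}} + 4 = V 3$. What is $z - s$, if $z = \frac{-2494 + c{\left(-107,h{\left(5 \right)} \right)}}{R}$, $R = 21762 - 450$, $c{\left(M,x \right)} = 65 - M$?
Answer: $\frac{13630079}{1184} \approx 11512.0$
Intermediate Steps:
$h{\left(V \right)} = \frac{6}{-4 + 3 V}$ ($h{\left(V \right)} = \frac{6}{-4 + V 3} = \frac{6}{-4 + 3 V}$)
$R = 21312$
$z = - \frac{129}{1184}$ ($z = \frac{-2494 + \left(65 - -107\right)}{21312} = \left(-2494 + \left(65 + 107\right)\right) \frac{1}{21312} = \left(-2494 + 172\right) \frac{1}{21312} = \left(-2322\right) \frac{1}{21312} = - \frac{129}{1184} \approx -0.10895$)
$s = -11512$ ($s = 8 + \left(-24\right) 32 \cdot 15 = 8 - 11520 = -11512$)
$z - s = - \frac{129}{1184} - -11512 = - \frac{129}{1184} + 11512 = \frac{13630079}{1184}$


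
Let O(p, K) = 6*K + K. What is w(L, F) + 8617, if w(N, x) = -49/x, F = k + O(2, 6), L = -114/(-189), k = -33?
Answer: 77504/9 ≈ 8611.6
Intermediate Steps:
O(p, K) = 7*K
L = 38/63 (L = -114*(-1/189) = 38/63 ≈ 0.60317)
F = 9 (F = -33 + 7*6 = -33 + 42 = 9)
w(L, F) + 8617 = -49/9 + 8617 = 77504/9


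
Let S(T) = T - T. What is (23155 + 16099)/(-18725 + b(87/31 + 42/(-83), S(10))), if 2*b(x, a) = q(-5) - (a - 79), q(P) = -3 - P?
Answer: -78508/37369 ≈ -2.1009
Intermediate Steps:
S(T) = 0
b(x, a) = 81/2 - a/2 (b(x, a) = ((-3 - 1*(-5)) - (a - 79))/2 = ((-3 + 5) - (-79 + a))/2 = (2 + (79 - a))/2 = (81 - a)/2 = 81/2 - a/2)
(23155 + 16099)/(-18725 + b(87/31 + 42/(-83), S(10))) = (23155 + 16099)/(-18725 + (81/2 - ½*0)) = 39254/(-18725 + (81/2 + 0)) = 39254/(-18725 + 81/2) = 39254/(-37369/2) = 39254*(-2/37369) = -78508/37369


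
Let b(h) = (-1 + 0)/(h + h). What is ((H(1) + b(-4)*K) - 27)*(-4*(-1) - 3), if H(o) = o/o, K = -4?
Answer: -53/2 ≈ -26.500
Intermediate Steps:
H(o) = 1
b(h) = -1/(2*h)
((H(1) + b(-4)*K) - 27)*(-4*(-1) - 3) = ((1 - ½/(-4)*(-4)) - 27)*(-4*(-1) - 3) = ((1 - ½*(-¼)*(-4)) - 27)*(4 - 3) = ((1 + (⅛)*(-4)) - 27)*1 = ((1 - ½) - 27)*1 = (½ - 27)*1 = -53/2*1 = -53/2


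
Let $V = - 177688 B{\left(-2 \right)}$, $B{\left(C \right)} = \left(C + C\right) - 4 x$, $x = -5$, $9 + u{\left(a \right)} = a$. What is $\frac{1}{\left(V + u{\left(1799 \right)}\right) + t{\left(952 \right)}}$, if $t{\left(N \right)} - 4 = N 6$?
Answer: $- \frac{1}{2835502} \approx -3.5267 \cdot 10^{-7}$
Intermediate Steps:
$u{\left(a \right)} = -9 + a$
$B{\left(C \right)} = 20 + 2 C$ ($B{\left(C \right)} = \left(C + C\right) - -20 = 2 C + 20 = 20 + 2 C$)
$t{\left(N \right)} = 4 + 6 N$ ($t{\left(N \right)} = 4 + N 6 = 4 + 6 N$)
$V = -2843008$ ($V = - 177688 \left(20 + 2 \left(-2\right)\right) = - 177688 \left(20 - 4\right) = \left(-177688\right) 16 = -2843008$)
$\frac{1}{\left(V + u{\left(1799 \right)}\right) + t{\left(952 \right)}} = \frac{1}{\left(-2843008 + \left(-9 + 1799\right)\right) + \left(4 + 6 \cdot 952\right)} = \frac{1}{\left(-2843008 + 1790\right) + \left(4 + 5712\right)} = \frac{1}{-2841218 + 5716} = \frac{1}{-2835502} = - \frac{1}{2835502}$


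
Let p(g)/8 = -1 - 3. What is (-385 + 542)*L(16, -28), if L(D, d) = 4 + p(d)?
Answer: -4396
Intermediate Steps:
p(g) = -32 (p(g) = 8*(-1 - 3) = 8*(-4) = -32)
L(D, d) = -28 (L(D, d) = 4 - 32 = -28)
(-385 + 542)*L(16, -28) = (-385 + 542)*(-28) = 157*(-28) = -4396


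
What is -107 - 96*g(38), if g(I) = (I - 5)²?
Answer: -104651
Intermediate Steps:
g(I) = (-5 + I)²
-107 - 96*g(38) = -107 - 96*(-5 + 38)² = -107 - 96*33² = -107 - 96*1089 = -107 - 104544 = -104651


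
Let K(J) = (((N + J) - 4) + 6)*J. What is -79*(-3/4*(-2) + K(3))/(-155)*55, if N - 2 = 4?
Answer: 59961/62 ≈ 967.11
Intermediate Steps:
N = 6 (N = 2 + 4 = 6)
K(J) = J*(8 + J) (K(J) = (((6 + J) - 4) + 6)*J = ((2 + J) + 6)*J = (8 + J)*J = J*(8 + J))
-79*(-3/4*(-2) + K(3))/(-155)*55 = -79*(-3/4*(-2) + 3*(8 + 3))/(-155)*55 = -79*(-3*1/4*(-2) + 3*11)*(-1)/155*55 = -79*(-3/4*(-2) + 33)*(-1)/155*55 = -79*(3/2 + 33)*(-1)/155*55 = -5451*(-1)/(2*155)*55 = -79*(-69/310)*55 = (5451/310)*55 = 59961/62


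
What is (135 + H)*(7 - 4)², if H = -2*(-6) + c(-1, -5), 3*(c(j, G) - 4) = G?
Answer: 1344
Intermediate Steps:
c(j, G) = 4 + G/3
H = 43/3 (H = -2*(-6) + (4 + (⅓)*(-5)) = 12 + (4 - 5/3) = 12 + 7/3 = 43/3 ≈ 14.333)
(135 + H)*(7 - 4)² = (135 + 43/3)*(7 - 4)² = (448/3)*3² = (448/3)*9 = 1344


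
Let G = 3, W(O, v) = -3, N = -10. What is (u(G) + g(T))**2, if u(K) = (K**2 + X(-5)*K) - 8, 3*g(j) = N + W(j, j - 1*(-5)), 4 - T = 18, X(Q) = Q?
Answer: 3025/9 ≈ 336.11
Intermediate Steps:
T = -14 (T = 4 - 1*18 = 4 - 18 = -14)
g(j) = -13/3 (g(j) = (-10 - 3)/3 = (1/3)*(-13) = -13/3)
u(K) = -8 + K**2 - 5*K (u(K) = (K**2 - 5*K) - 8 = -8 + K**2 - 5*K)
(u(G) + g(T))**2 = ((-8 + 3**2 - 5*3) - 13/3)**2 = ((-8 + 9 - 15) - 13/3)**2 = (-14 - 13/3)**2 = (-55/3)**2 = 3025/9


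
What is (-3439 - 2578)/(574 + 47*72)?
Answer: -6017/3958 ≈ -1.5202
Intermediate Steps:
(-3439 - 2578)/(574 + 47*72) = -6017/(574 + 3384) = -6017/3958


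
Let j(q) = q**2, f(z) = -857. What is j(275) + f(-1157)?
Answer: 74768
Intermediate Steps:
j(275) + f(-1157) = 275**2 - 857 = 75625 - 857 = 74768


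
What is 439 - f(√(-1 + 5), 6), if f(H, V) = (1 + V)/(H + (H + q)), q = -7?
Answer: 1324/3 ≈ 441.33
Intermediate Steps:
f(H, V) = (1 + V)/(-7 + 2*H) (f(H, V) = (1 + V)/(H + (H - 7)) = (1 + V)/(H + (-7 + H)) = (1 + V)/(-7 + 2*H))
439 - f(√(-1 + 5), 6) = 439 - (1 + 6)/(-7 + 2*√(-1 + 5)) = 439 - 7/(-7 + 2*√4) = 439 - 7/(-7 + 2*2) = 439 - 7/(-7 + 4) = 439 - 7/(-3) = 439 - (-1)*7/3 = 439 - 1*(-7/3) = 439 + 7/3 = 1324/3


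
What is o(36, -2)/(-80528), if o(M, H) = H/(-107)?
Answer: -1/4308248 ≈ -2.3211e-7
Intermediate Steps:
o(M, H) = -H/107 (o(M, H) = H*(-1/107) = -H/107)
o(36, -2)/(-80528) = -1/107*(-2)/(-80528) = (2/107)*(-1/80528) = -1/4308248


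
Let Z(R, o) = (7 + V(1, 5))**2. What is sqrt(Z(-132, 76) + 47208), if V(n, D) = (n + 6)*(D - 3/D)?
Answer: sqrt(1215921)/5 ≈ 220.54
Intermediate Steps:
V(n, D) = (6 + n)*(D - 3/D)
Z(R, o) = 35721/25 (Z(R, o) = (7 + (-18 - 3*1 + 5**2*(6 + 1))/5)**2 = (7 + (-18 - 3 + 25*7)/5)**2 = (7 + (-18 - 3 + 175)/5)**2 = (7 + (1/5)*154)**2 = (7 + 154/5)**2 = (189/5)**2 = 35721/25)
sqrt(Z(-132, 76) + 47208) = sqrt(35721/25 + 47208) = sqrt(1215921/25) = sqrt(1215921)/5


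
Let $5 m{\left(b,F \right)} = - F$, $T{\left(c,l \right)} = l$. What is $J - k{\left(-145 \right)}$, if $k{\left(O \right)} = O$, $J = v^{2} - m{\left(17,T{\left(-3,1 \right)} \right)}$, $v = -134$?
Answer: $\frac{90506}{5} \approx 18101.0$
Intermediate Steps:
$m{\left(b,F \right)} = - \frac{F}{5}$ ($m{\left(b,F \right)} = \frac{\left(-1\right) F}{5} = - \frac{F}{5}$)
$J = \frac{89781}{5}$ ($J = \left(-134\right)^{2} - \left(- \frac{1}{5}\right) 1 = 17956 - - \frac{1}{5} = 17956 + \frac{1}{5} = \frac{89781}{5} \approx 17956.0$)
$J - k{\left(-145 \right)} = \frac{89781}{5} - -145 = \frac{89781}{5} + 145 = \frac{90506}{5}$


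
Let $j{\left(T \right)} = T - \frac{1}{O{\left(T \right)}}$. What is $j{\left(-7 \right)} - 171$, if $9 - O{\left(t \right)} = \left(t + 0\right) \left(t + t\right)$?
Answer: $- \frac{15841}{89} \approx -177.99$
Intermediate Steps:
$O{\left(t \right)} = 9 - 2 t^{2}$ ($O{\left(t \right)} = 9 - \left(t + 0\right) \left(t + t\right) = 9 - t 2 t = 9 - 2 t^{2}$)
$j{\left(T \right)} = T - \frac{1}{9 - 2 T^{2}}$
$j{\left(-7 \right)} - 171 = \left(-7 + \frac{1}{-9 + 2 \left(-7\right)^{2}}\right) - 171 = \left(-7 + \frac{1}{-9 + 2 \cdot 49}\right) - 171 = \left(-7 + \frac{1}{-9 + 98}\right) - 171 = \left(-7 + \frac{1}{89}\right) - 171 = - \frac{622}{89} - 171 = - \frac{15841}{89}$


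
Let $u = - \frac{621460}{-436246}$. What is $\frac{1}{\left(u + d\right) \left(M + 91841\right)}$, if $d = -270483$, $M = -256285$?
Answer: $\frac{218123}{9701908663545476} \approx 2.2482 \cdot 10^{-11}$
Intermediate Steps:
$u = \frac{310730}{218123}$ ($u = \left(-621460\right) \left(- \frac{1}{436246}\right) = \frac{310730}{218123} \approx 1.4246$)
$\frac{1}{\left(u + d\right) \left(M + 91841\right)} = \frac{1}{\left(\frac{310730}{218123} - 270483\right) \left(-256285 + 91841\right)} = \frac{1}{\left(- \frac{58998252679}{218123}\right) \left(-164444\right)} = \left(- \frac{218123}{58998252679}\right) \left(- \frac{1}{164444}\right) = \frac{218123}{9701908663545476}$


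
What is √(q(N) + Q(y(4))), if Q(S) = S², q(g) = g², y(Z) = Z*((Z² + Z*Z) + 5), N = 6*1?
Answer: 2*√5485 ≈ 148.12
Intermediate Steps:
N = 6
y(Z) = Z*(5 + 2*Z²) (y(Z) = Z*((Z² + Z²) + 5) = Z*(2*Z² + 5) = Z*(5 + 2*Z²))
√(q(N) + Q(y(4))) = √(6² + (4*(5 + 2*4²))²) = √(36 + (4*(5 + 2*16))²) = √(36 + (4*(5 + 32))²) = √(36 + (4*37)²) = √(36 + 148²) = √(36 + 21904) = √21940 = 2*√5485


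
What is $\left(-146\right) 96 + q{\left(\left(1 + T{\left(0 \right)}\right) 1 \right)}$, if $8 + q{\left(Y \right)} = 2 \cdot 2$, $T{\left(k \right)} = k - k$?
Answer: $-14020$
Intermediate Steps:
$T{\left(k \right)} = 0$
$q{\left(Y \right)} = -4$ ($q{\left(Y \right)} = -8 + 2 \cdot 2 = -8 + 4 = -4$)
$\left(-146\right) 96 + q{\left(\left(1 + T{\left(0 \right)}\right) 1 \right)} = \left(-146\right) 96 - 4 = -14016 - 4 = -14020$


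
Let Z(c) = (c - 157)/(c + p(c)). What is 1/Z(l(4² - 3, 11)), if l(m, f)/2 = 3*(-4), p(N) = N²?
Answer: -552/181 ≈ -3.0497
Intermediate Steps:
l(m, f) = -24 (l(m, f) = 2*(3*(-4)) = 2*(-12) = -24)
Z(c) = (-157 + c)/(c + c²) (Z(c) = (c - 157)/(c + c²) = (-157 + c)/(c + c²))
1/Z(l(4² - 3, 11)) = 1/((-157 - 24)/((-24)*(1 - 24))) = 1/(-1/24*(-181)/(-23)) = 1/(-1/24*(-1/23)*(-181)) = 1/(-181/552) = -552/181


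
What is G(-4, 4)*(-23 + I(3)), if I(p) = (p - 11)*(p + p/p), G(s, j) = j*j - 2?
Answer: -770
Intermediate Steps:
G(s, j) = -2 + j² (G(s, j) = j² - 2 = -2 + j²)
I(p) = (1 + p)*(-11 + p) (I(p) = (-11 + p)*(p + 1) = (-11 + p)*(1 + p) = (1 + p)*(-11 + p))
G(-4, 4)*(-23 + I(3)) = (-2 + 4²)*(-23 + (-11 + 3² - 10*3)) = (-2 + 16)*(-23 + (-11 + 9 - 30)) = 14*(-23 - 32) = 14*(-55) = -770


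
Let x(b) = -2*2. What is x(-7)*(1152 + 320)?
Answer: -5888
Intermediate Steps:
x(b) = -4
x(-7)*(1152 + 320) = -4*(1152 + 320) = -4*1472 = -5888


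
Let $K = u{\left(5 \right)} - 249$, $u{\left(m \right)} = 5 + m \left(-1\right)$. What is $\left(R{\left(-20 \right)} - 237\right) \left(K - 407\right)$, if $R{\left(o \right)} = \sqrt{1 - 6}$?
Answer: $155472 - 656 i \sqrt{5} \approx 1.5547 \cdot 10^{5} - 1466.9 i$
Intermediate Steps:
$u{\left(m \right)} = 5 - m$
$R{\left(o \right)} = i \sqrt{5}$ ($R{\left(o \right)} = \sqrt{-5} = i \sqrt{5}$)
$K = -249$ ($K = \left(5 - 5\right) - 249 = 0 - 249 = -249$)
$\left(R{\left(-20 \right)} - 237\right) \left(K - 407\right) = \left(i \sqrt{5} - 237\right) \left(-249 - 407\right) = \left(-237 + i \sqrt{5}\right) \left(-656\right) = 155472 - 656 i \sqrt{5}$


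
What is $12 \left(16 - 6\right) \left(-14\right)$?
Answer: $-1680$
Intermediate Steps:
$12 \left(16 - 6\right) \left(-14\right) = 12 \cdot 10 \left(-14\right) = 120 \left(-14\right) = -1680$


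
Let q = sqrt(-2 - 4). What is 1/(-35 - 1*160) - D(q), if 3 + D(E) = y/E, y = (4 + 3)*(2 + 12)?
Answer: 584/195 + 49*I*sqrt(6)/3 ≈ 2.9949 + 40.008*I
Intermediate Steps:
y = 98 (y = 7*14 = 98)
q = I*sqrt(6) (q = sqrt(-6) = I*sqrt(6) ≈ 2.4495*I)
D(E) = -3 + 98/E
1/(-35 - 1*160) - D(q) = 1/(-35 - 1*160) - (-3 + 98/((I*sqrt(6)))) = 1/(-35 - 160) - (-3 + 98*(-I*sqrt(6)/6)) = 1/(-195) - (-3 - 49*I*sqrt(6)/3) = -1/195 + (3 + 49*I*sqrt(6)/3) = 584/195 + 49*I*sqrt(6)/3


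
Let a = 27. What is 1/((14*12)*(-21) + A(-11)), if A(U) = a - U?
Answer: -1/3490 ≈ -0.00028653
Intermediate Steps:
A(U) = 27 - U
1/((14*12)*(-21) + A(-11)) = 1/((14*12)*(-21) + (27 - 1*(-11))) = 1/(168*(-21) + (27 + 11)) = 1/(-3528 + 38) = 1/(-3490) = -1/3490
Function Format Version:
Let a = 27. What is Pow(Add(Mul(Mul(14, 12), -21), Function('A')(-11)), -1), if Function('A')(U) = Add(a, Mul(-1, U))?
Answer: Rational(-1, 3490) ≈ -0.00028653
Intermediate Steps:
Function('A')(U) = Add(27, Mul(-1, U))
Pow(Add(Mul(Mul(14, 12), -21), Function('A')(-11)), -1) = Pow(Add(Mul(Mul(14, 12), -21), Add(27, Mul(-1, -11))), -1) = Pow(Add(Mul(168, -21), Add(27, 11)), -1) = Pow(Add(-3528, 38), -1) = Pow(-3490, -1) = Rational(-1, 3490)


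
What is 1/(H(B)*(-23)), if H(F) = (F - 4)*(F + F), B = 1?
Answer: 1/138 ≈ 0.0072464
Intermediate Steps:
H(F) = 2*F*(-4 + F) (H(F) = (-4 + F)*(2*F) = 2*F*(-4 + F))
1/(H(B)*(-23)) = 1/((2*1*(-4 + 1))*(-23)) = 1/((2*1*(-3))*(-23)) = 1/(-6*(-23)) = 1/138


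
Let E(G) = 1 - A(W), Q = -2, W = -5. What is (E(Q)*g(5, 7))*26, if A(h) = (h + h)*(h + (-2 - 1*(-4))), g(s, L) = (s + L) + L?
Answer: -14326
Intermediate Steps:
g(s, L) = s + 2*L (g(s, L) = (L + s) + L = s + 2*L)
A(h) = 2*h*(2 + h) (A(h) = (2*h)*(h + (-2 + 4)) = (2*h)*(h + 2) = (2*h)*(2 + h) = 2*h*(2 + h))
E(G) = -29 (E(G) = 1 - 2*(-5)*(2 - 5) = 1 - 2*(-5)*(-3) = 1 - 1*30 = 1 - 30 = -29)
(E(Q)*g(5, 7))*26 = -29*(5 + 2*7)*26 = -29*(5 + 14)*26 = -29*19*26 = -551*26 = -14326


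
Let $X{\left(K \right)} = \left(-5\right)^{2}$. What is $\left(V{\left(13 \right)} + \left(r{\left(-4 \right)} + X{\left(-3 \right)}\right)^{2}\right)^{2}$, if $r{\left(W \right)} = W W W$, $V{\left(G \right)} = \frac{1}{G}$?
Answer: $\frac{391011076}{169} \approx 2.3137 \cdot 10^{6}$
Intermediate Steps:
$r{\left(W \right)} = W^{3}$ ($r{\left(W \right)} = W^{2} W = W^{3}$)
$X{\left(K \right)} = 25$
$\left(V{\left(13 \right)} + \left(r{\left(-4 \right)} + X{\left(-3 \right)}\right)^{2}\right)^{2} = \left(\frac{1}{13} + \left(\left(-4\right)^{3} + 25\right)^{2}\right)^{2} = \left(\frac{1}{13} + \left(-64 + 25\right)^{2}\right)^{2} = \left(\frac{1}{13} + \left(-39\right)^{2}\right)^{2} = \left(\frac{1}{13} + 1521\right)^{2} = \left(\frac{19774}{13}\right)^{2} = \frac{391011076}{169}$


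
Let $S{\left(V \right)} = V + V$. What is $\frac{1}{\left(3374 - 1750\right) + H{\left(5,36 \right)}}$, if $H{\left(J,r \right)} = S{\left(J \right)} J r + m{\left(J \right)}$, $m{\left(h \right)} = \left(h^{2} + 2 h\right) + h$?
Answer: $\frac{1}{3464} \approx 0.00028868$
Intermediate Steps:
$S{\left(V \right)} = 2 V$
$m{\left(h \right)} = h^{2} + 3 h$
$H{\left(J,r \right)} = J \left(3 + J\right) + 2 r J^{2}$ ($H{\left(J,r \right)} = 2 J J r + J \left(3 + J\right) = 2 J^{2} r + J \left(3 + J\right) = 2 r J^{2} + J \left(3 + J\right) = J \left(3 + J\right) + 2 r J^{2}$)
$\frac{1}{\left(3374 - 1750\right) + H{\left(5,36 \right)}} = \frac{1}{\left(3374 - 1750\right) + 5 \left(3 + 5 + 2 \cdot 5 \cdot 36\right)} = \frac{1}{\left(3374 - 1750\right) + 5 \left(3 + 5 + 360\right)} = \frac{1}{1624 + 5 \cdot 368} = \frac{1}{1624 + 1840} = \frac{1}{3464}$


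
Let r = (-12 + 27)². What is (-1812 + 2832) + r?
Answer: 1245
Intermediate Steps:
r = 225 (r = 15² = 225)
(-1812 + 2832) + r = (-1812 + 2832) + 225 = 1020 + 225 = 1245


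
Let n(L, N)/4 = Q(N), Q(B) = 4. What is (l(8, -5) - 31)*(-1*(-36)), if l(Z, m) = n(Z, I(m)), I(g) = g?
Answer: -540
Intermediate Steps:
n(L, N) = 16 (n(L, N) = 4*4 = 16)
l(Z, m) = 16
(l(8, -5) - 31)*(-1*(-36)) = (16 - 31)*(-1*(-36)) = -15*36 = -540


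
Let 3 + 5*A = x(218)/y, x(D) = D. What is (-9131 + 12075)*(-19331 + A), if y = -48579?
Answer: -2764739368960/48579 ≈ -5.6912e+7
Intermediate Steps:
A = -29191/48579 (A = -3/5 + (218/(-48579))/5 = -3/5 + (218*(-1/48579))/5 = -3/5 + (1/5)*(-218/48579) = -3/5 - 218/242895 = -29191/48579 ≈ -0.60090)
(-9131 + 12075)*(-19331 + A) = (-9131 + 12075)*(-19331 - 29191/48579) = 2944*(-939109840/48579) = -2764739368960/48579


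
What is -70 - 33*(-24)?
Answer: 722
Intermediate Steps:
-70 - 33*(-24) = -70 + 792 = 722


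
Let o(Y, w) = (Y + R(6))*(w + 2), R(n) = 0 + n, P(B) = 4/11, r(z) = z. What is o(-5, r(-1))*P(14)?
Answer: 4/11 ≈ 0.36364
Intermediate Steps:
P(B) = 4/11 (P(B) = 4*(1/11) = 4/11)
R(n) = n
o(Y, w) = (2 + w)*(6 + Y) (o(Y, w) = (Y + 6)*(w + 2) = (6 + Y)*(2 + w) = (2 + w)*(6 + Y))
o(-5, r(-1))*P(14) = (12 + 2*(-5) + 6*(-1) - 5*(-1))*(4/11) = (12 - 10 - 6 + 5)*(4/11) = 1*(4/11) = 4/11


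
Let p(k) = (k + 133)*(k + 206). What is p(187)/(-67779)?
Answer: -41920/22593 ≈ -1.8554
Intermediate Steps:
p(k) = (133 + k)*(206 + k)
p(187)/(-67779) = (27398 + 187² + 339*187)/(-67779) = (27398 + 34969 + 63393)*(-1/67779) = 125760*(-1/67779) = -41920/22593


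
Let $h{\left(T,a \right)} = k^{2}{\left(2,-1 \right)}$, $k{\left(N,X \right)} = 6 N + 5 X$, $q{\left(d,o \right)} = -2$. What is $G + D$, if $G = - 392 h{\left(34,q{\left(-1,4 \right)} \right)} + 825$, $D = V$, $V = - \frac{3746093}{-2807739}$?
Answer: $- \frac{51610919944}{2807739} \approx -18382.0$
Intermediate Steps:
$V = \frac{3746093}{2807739}$ ($V = \left(-3746093\right) \left(- \frac{1}{2807739}\right) = \frac{3746093}{2807739} \approx 1.3342$)
$k{\left(N,X \right)} = 5 X + 6 N$
$h{\left(T,a \right)} = 49$ ($h{\left(T,a \right)} = \left(5 \left(-1\right) + 6 \cdot 2\right)^{2} = \left(-5 + 12\right)^{2} = 7^{2} = 49$)
$D = \frac{3746093}{2807739} \approx 1.3342$
$G = -18383$ ($G = \left(-392\right) 49 + 825 = -19208 + 825 = -18383$)
$G + D = -18383 + \frac{3746093}{2807739} = - \frac{51610919944}{2807739}$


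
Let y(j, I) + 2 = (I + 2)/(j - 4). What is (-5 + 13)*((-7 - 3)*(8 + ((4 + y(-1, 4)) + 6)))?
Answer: -1184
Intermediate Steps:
y(j, I) = -2 + (2 + I)/(-4 + j) (y(j, I) = -2 + (I + 2)/(j - 4) = -2 + (2 + I)/(-4 + j))
(-5 + 13)*((-7 - 3)*(8 + ((4 + y(-1, 4)) + 6))) = (-5 + 13)*((-7 - 3)*(8 + ((4 + (10 + 4 - 2*(-1))/(-4 - 1)) + 6))) = 8*(-10*(8 + ((4 + (10 + 4 + 2)/(-5)) + 6))) = 8*(-10*(8 + ((4 - 1/5*16) + 6))) = 8*(-10*(8 + ((4 - 16/5) + 6))) = 8*(-10*(8 + (4/5 + 6))) = 8*(-10*(8 + 34/5)) = 8*(-10*74/5) = 8*(-148) = -1184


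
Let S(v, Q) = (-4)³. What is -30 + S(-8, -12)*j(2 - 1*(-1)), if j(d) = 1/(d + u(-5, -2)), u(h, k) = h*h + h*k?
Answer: -602/19 ≈ -31.684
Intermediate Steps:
u(h, k) = h² + h*k
S(v, Q) = -64
j(d) = 1/(35 + d) (j(d) = 1/(d - 5*(-5 - 2)) = 1/(d - 5*(-7)) = 1/(d + 35) = 1/(35 + d))
-30 + S(-8, -12)*j(2 - 1*(-1)) = -30 - 64/(35 + (2 - 1*(-1))) = -30 - 64/(35 + (2 + 1)) = -30 - 64/(35 + 3) = -30 - 64/38 = -30 - 64*1/38 = -30 - 32/19 = -602/19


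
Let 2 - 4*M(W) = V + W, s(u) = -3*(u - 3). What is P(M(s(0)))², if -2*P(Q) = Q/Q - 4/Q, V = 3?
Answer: 169/100 ≈ 1.6900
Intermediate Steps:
s(u) = 9 - 3*u (s(u) = -3*(-3 + u) = 9 - 3*u)
M(W) = -¼ - W/4 (M(W) = ½ - (3 + W)/4 = ½ + (-¾ - W/4) = -¼ - W/4)
P(Q) = -½ + 2/Q (P(Q) = -(Q/Q - 4/Q)/2 = -(1 - 4/Q)/2 = -½ + 2/Q)
P(M(s(0)))² = ((4 - (-¼ - (9 - 3*0)/4))/(2*(-¼ - (9 - 3*0)/4)))² = ((4 - (-¼ - (9 + 0)/4))/(2*(-¼ - (9 + 0)/4)))² = ((4 - (-¼ - ¼*9))/(2*(-¼ - ¼*9)))² = ((4 - (-¼ - 9/4))/(2*(-¼ - 9/4)))² = ((4 - 1*(-5/2))/(2*(-5/2)))² = ((½)*(-⅖)*(4 + 5/2))² = ((½)*(-⅖)*(13/2))² = (-13/10)² = 169/100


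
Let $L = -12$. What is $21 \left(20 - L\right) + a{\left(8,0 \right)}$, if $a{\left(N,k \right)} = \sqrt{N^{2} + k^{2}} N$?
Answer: $736$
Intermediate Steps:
$a{\left(N,k \right)} = N \sqrt{N^{2} + k^{2}}$
$21 \left(20 - L\right) + a{\left(8,0 \right)} = 21 \left(20 - -12\right) + 8 \sqrt{8^{2} + 0^{2}} = 21 \left(20 + 12\right) + 8 \sqrt{64 + 0} = 21 \cdot 32 + 8 \sqrt{64} = 672 + 8 \cdot 8 = 672 + 64 = 736$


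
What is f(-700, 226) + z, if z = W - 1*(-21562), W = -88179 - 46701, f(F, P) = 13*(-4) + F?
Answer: -114070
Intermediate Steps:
f(F, P) = -52 + F
W = -134880
z = -113318 (z = -134880 - 1*(-21562) = -134880 + 21562 = -113318)
f(-700, 226) + z = (-52 - 700) - 113318 = -752 - 113318 = -114070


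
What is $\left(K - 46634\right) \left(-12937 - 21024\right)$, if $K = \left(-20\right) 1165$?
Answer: $2375028574$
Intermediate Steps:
$K = -23300$
$\left(K - 46634\right) \left(-12937 - 21024\right) = \left(-23300 - 46634\right) \left(-12937 - 21024\right) = \left(-69934\right) \left(-33961\right) = 2375028574$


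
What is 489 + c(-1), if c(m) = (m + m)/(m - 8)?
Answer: 4403/9 ≈ 489.22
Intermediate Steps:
c(m) = 2*m/(-8 + m) (c(m) = (2*m)/(-8 + m) = 2*m/(-8 + m))
489 + c(-1) = 489 + 2*(-1)/(-8 - 1) = 489 + 2*(-1)/(-9) = 489 + 2*(-1)*(-1/9) = 489 + 2/9 = 4403/9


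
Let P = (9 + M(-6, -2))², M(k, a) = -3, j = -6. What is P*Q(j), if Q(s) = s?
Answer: -216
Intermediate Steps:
P = 36 (P = (9 - 3)² = 6² = 36)
P*Q(j) = 36*(-6) = -216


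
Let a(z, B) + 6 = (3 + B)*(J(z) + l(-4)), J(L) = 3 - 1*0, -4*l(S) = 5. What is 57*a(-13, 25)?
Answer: 2451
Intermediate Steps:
l(S) = -5/4 (l(S) = -¼*5 = -5/4)
J(L) = 3 (J(L) = 3 + 0 = 3)
a(z, B) = -¾ + 7*B/4 (a(z, B) = -6 + (3 + B)*(3 - 5/4) = -6 + (3 + B)*(7/4) = -6 + (21/4 + 7*B/4) = -¾ + 7*B/4)
57*a(-13, 25) = 57*(-¾ + (7/4)*25) = 57*(-¾ + 175/4) = 57*43 = 2451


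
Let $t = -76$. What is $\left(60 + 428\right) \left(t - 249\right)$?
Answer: $-158600$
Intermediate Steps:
$\left(60 + 428\right) \left(t - 249\right) = \left(60 + 428\right) \left(-76 - 249\right) = 488 \left(-325\right) = -158600$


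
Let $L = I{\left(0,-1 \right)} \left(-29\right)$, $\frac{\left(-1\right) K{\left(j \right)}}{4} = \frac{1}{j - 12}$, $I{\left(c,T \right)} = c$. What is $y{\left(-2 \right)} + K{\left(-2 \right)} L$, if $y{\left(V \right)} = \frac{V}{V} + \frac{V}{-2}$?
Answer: $2$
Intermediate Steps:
$y{\left(V \right)} = 1 - \frac{V}{2}$ ($y{\left(V \right)} = 1 + V \left(- \frac{1}{2}\right) = 1 - \frac{V}{2}$)
$K{\left(j \right)} = - \frac{4}{-12 + j}$ ($K{\left(j \right)} = - \frac{4}{j - 12} = - \frac{4}{-12 + j}$)
$L = 0$ ($L = 0 \left(-29\right) = 0$)
$y{\left(-2 \right)} + K{\left(-2 \right)} L = \left(1 - -1\right) + - \frac{4}{-12 - 2} \cdot 0 = \left(1 + 1\right) + - \frac{4}{-14} \cdot 0 = 2 + \left(-4\right) \left(- \frac{1}{14}\right) 0 = 2 + \frac{2}{7} \cdot 0 = 2 + 0 = 2$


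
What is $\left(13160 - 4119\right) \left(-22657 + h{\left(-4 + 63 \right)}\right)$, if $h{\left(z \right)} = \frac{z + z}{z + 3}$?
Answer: $- \frac{6349566628}{31} \approx -2.0482 \cdot 10^{8}$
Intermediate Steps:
$h{\left(z \right)} = \frac{2 z}{3 + z}$
$\left(13160 - 4119\right) \left(-22657 + h{\left(-4 + 63 \right)}\right) = \left(13160 - 4119\right) \left(-22657 + \frac{2 \left(-4 + 63\right)}{3 + \left(-4 + 63\right)}\right) = 9041 \left(-22657 + 2 \cdot 59 \frac{1}{3 + 59}\right) = 9041 \left(-22657 + 2 \cdot 59 \cdot \frac{1}{62}\right) = 9041 \left(-22657 + \frac{59}{31}\right) = 9041 \left(- \frac{702308}{31}\right) = - \frac{6349566628}{31}$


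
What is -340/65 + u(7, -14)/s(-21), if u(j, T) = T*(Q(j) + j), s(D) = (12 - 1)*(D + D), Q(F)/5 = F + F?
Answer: -113/39 ≈ -2.8974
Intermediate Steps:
Q(F) = 10*F (Q(F) = 5*(F + F) = 5*(2*F) = 10*F)
s(D) = 22*D (s(D) = 11*(2*D) = 22*D)
u(j, T) = 11*T*j (u(j, T) = T*(10*j + j) = T*(11*j) = 11*T*j)
-340/65 + u(7, -14)/s(-21) = -340/65 + (11*(-14)*7)/((22*(-21))) = -340*1/65 - 1078/(-462) = -68/13 - 1078*(-1/462) = -68/13 + 7/3 = -113/39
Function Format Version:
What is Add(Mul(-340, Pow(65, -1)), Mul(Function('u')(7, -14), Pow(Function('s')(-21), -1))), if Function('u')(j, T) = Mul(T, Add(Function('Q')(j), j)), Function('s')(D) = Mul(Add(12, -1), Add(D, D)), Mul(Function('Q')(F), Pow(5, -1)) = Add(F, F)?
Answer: Rational(-113, 39) ≈ -2.8974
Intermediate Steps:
Function('Q')(F) = Mul(10, F) (Function('Q')(F) = Mul(5, Add(F, F)) = Mul(5, Mul(2, F)) = Mul(10, F))
Function('s')(D) = Mul(22, D) (Function('s')(D) = Mul(11, Mul(2, D)) = Mul(22, D))
Function('u')(j, T) = Mul(11, T, j) (Function('u')(j, T) = Mul(T, Add(Mul(10, j), j)) = Mul(T, Mul(11, j)) = Mul(11, T, j))
Add(Mul(-340, Pow(65, -1)), Mul(Function('u')(7, -14), Pow(Function('s')(-21), -1))) = Add(Mul(-340, Pow(65, -1)), Mul(Mul(11, -14, 7), Pow(Mul(22, -21), -1))) = Add(Mul(-340, Rational(1, 65)), Mul(-1078, Pow(-462, -1))) = Add(Rational(-68, 13), Mul(-1078, Rational(-1, 462))) = Add(Rational(-68, 13), Rational(7, 3)) = Rational(-113, 39)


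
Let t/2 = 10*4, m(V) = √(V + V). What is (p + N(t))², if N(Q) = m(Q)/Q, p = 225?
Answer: (4500 + √10)²/400 ≈ 50696.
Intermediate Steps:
m(V) = √2*√V (m(V) = √(2*V) = √2*√V)
t = 80 (t = 2*(10*4) = 2*40 = 80)
N(Q) = √2/√Q (N(Q) = (√2*√Q)/Q = √2/√Q)
(p + N(t))² = (225 + √2/√80)² = (225 + √2*(√5/20))² = (225 + √10/20)²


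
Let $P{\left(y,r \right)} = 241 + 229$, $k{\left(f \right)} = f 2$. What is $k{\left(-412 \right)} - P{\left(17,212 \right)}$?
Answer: $-1294$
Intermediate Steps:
$k{\left(f \right)} = 2 f$
$P{\left(y,r \right)} = 470$
$k{\left(-412 \right)} - P{\left(17,212 \right)} = 2 \left(-412\right) - 470 = -824 - 470 = -1294$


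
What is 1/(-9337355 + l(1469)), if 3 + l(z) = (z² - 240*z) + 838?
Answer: -1/7531119 ≈ -1.3278e-7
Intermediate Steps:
l(z) = 835 + z² - 240*z (l(z) = -3 + ((z² - 240*z) + 838) = -3 + (838 + z² - 240*z) = 835 + z² - 240*z)
1/(-9337355 + l(1469)) = 1/(-9337355 + (835 + 1469² - 240*1469)) = 1/(-9337355 + (835 + 2157961 - 352560)) = 1/(-9337355 + 1806236) = 1/(-7531119) = -1/7531119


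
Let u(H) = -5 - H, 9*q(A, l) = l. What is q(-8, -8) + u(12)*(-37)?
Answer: 5653/9 ≈ 628.11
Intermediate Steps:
q(A, l) = l/9
q(-8, -8) + u(12)*(-37) = (⅑)*(-8) + (-5 - 1*12)*(-37) = -8/9 + (-5 - 12)*(-37) = -8/9 - 17*(-37) = -8/9 + 629 = 5653/9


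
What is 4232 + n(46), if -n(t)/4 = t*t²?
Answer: -385112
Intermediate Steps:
n(t) = -4*t³ (n(t) = -4*t*t² = -4*t³)
4232 + n(46) = 4232 - 4*46³ = 4232 - 4*97336 = 4232 - 389344 = -385112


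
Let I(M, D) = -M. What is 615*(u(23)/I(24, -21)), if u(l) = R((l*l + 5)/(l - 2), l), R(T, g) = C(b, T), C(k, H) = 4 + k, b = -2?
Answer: -205/4 ≈ -51.250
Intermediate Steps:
R(T, g) = 2 (R(T, g) = 4 - 2 = 2)
u(l) = 2
615*(u(23)/I(24, -21)) = 615*(2/((-1*24))) = 615*(2/(-24)) = 615*(2*(-1/24)) = 615*(-1/12) = -205/4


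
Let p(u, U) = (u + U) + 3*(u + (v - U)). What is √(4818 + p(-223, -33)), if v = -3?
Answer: √3983 ≈ 63.111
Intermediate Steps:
p(u, U) = -9 - 2*U + 4*u (p(u, U) = (u + U) + 3*(u + (-3 - U)) = (U + u) + 3*(-3 + u - U) = (U + u) + (-9 - 3*U + 3*u) = -9 - 2*U + 4*u)
√(4818 + p(-223, -33)) = √(4818 + (-9 - 2*(-33) + 4*(-223))) = √(4818 + (-9 + 66 - 892)) = √(4818 - 835) = √3983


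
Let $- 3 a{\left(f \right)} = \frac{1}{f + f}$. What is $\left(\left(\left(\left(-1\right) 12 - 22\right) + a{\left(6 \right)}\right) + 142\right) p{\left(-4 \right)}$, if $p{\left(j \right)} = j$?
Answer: $- \frac{3887}{9} \approx -431.89$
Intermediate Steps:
$a{\left(f \right)} = - \frac{1}{6 f}$ ($a{\left(f \right)} = - \frac{1}{3 \left(f + f\right)} = - \frac{1}{3 \cdot 2 f} = - \frac{\frac{1}{2} \frac{1}{f}}{3} = - \frac{1}{6 f}$)
$\left(\left(\left(\left(-1\right) 12 - 22\right) + a{\left(6 \right)}\right) + 142\right) p{\left(-4 \right)} = \left(\left(\left(\left(-1\right) 12 - 22\right) - \frac{1}{6 \cdot 6}\right) + 142\right) \left(-4\right) = \left(\left(\left(-12 - 22\right) - \frac{1}{36}\right) + 142\right) \left(-4\right) = \left(\left(-34 - \frac{1}{36}\right) + 142\right) \left(-4\right) = \left(- \frac{1225}{36} + 142\right) \left(-4\right) = \frac{3887}{36} \left(-4\right) = - \frac{3887}{9}$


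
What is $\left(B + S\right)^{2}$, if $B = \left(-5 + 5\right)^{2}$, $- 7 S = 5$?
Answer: $\frac{25}{49} \approx 0.5102$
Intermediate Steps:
$S = - \frac{5}{7}$ ($S = \left(- \frac{1}{7}\right) 5 = - \frac{5}{7} \approx -0.71429$)
$B = 0$ ($B = 0^{2} = 0$)
$\left(B + S\right)^{2} = \left(0 - \frac{5}{7}\right)^{2} = \left(- \frac{5}{7}\right)^{2} = \frac{25}{49}$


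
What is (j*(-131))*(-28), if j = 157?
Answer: 575876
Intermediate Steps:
(j*(-131))*(-28) = (157*(-131))*(-28) = -20567*(-28) = 575876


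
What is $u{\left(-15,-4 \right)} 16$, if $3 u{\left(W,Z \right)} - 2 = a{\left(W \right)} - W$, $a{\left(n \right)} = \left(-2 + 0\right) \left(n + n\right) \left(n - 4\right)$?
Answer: $- \frac{17968}{3} \approx -5989.3$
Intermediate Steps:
$a{\left(n \right)} = - 4 n \left(-4 + n\right)$ ($a{\left(n \right)} = - 2 \cdot 2 n \left(-4 + n\right) = - 4 n \left(-4 + n\right)$)
$u{\left(W,Z \right)} = \frac{2}{3} - \frac{W}{3} + \frac{4 W \left(4 - W\right)}{3}$ ($u{\left(W,Z \right)} = \frac{2}{3} + \frac{4 W \left(4 - W\right) - W}{3} = \frac{2}{3} + \frac{- W + 4 W \left(4 - W\right)}{3} = \frac{2}{3} + \left(- \frac{W}{3} + \frac{4 W \left(4 - W\right)}{3}\right) = \frac{2}{3} - \frac{W}{3} + \frac{4 W \left(4 - W\right)}{3}$)
$u{\left(-15,-4 \right)} 16 = \left(\frac{2}{3} - -5 - - 20 \left(-4 - 15\right)\right) 16 = \left(\frac{2}{3} + 5 - \left(-20\right) \left(-19\right)\right) 16 = \left(\frac{2}{3} + 5 - 380\right) 16 = \left(- \frac{1123}{3}\right) 16 = - \frac{17968}{3}$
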